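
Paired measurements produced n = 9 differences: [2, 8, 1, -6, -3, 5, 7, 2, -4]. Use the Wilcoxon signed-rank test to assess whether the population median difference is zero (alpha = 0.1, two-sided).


Step 1: Drop any zero differences (none here) and take |d_i|.
|d| = [2, 8, 1, 6, 3, 5, 7, 2, 4]
Step 2: Midrank |d_i| (ties get averaged ranks).
ranks: |2|->2.5, |8|->9, |1|->1, |6|->7, |3|->4, |5|->6, |7|->8, |2|->2.5, |4|->5
Step 3: Attach original signs; sum ranks with positive sign and with negative sign.
W+ = 2.5 + 9 + 1 + 6 + 8 + 2.5 = 29
W- = 7 + 4 + 5 = 16
(Check: W+ + W- = 45 should equal n(n+1)/2 = 45.)
Step 4: Test statistic W = min(W+, W-) = 16.
Step 5: Ties in |d|, so use the tie-corrected normal approximation.
        E[W] = n(n+1)/4 = 9*10/4 = 22.5.
        Tie groups: |d|=2 (t=2); sum(t^3 - t) = 6.
        Var[W] = n(n+1)(2n+1)/24 - sum(t^3-t)/48 = 1710/24 - 6/48 = 71.125.
        z = (W - E[W]) / sqrt(Var[W]) = (16 - 22.5) / 8.4336 = -0.7707.
        Two-sided p = 2*Phi(z) = 0.440867.
Step 6: alpha = 0.1. fail to reject H0.

W+ = 29, W- = 16, W = min = 16, p = 0.440867, fail to reject H0.


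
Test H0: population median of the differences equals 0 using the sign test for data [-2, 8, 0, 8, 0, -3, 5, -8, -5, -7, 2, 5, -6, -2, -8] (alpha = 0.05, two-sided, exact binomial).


Step 1: Discard zero differences. Original n = 15; n_eff = number of nonzero differences = 13.
Nonzero differences (with sign): -2, +8, +8, -3, +5, -8, -5, -7, +2, +5, -6, -2, -8
Step 2: Count signs: positive = 5, negative = 8.
Step 3: Under H0: P(positive) = 0.5, so the number of positives S ~ Bin(13, 0.5).
Step 4: Two-sided exact p-value = sum of Bin(13,0.5) probabilities at or below the observed probability = 0.581055.
Step 5: alpha = 0.05. fail to reject H0.

n_eff = 13, pos = 5, neg = 8, p = 0.581055, fail to reject H0.


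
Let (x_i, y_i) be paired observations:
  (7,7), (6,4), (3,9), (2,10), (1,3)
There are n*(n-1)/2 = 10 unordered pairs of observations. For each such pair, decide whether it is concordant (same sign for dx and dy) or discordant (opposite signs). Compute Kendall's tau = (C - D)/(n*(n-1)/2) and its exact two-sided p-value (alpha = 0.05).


Step 1: Enumerate the 10 unordered pairs (i,j) with i<j and classify each by sign(x_j-x_i) * sign(y_j-y_i).
  (1,2):dx=-1,dy=-3->C; (1,3):dx=-4,dy=+2->D; (1,4):dx=-5,dy=+3->D; (1,5):dx=-6,dy=-4->C
  (2,3):dx=-3,dy=+5->D; (2,4):dx=-4,dy=+6->D; (2,5):dx=-5,dy=-1->C; (3,4):dx=-1,dy=+1->D
  (3,5):dx=-2,dy=-6->C; (4,5):dx=-1,dy=-7->C
Step 2: C = 5, D = 5, total pairs = 10.
Step 3: tau = (C - D)/(n(n-1)/2) = (5 - 5)/10 = 0.000000.
Step 4: Exact two-sided p-value (enumerate n! = 120 permutations of y under H0): p = 1.000000.
Step 5: alpha = 0.05. fail to reject H0.

tau_b = 0.0000 (C=5, D=5), p = 1.000000, fail to reject H0.


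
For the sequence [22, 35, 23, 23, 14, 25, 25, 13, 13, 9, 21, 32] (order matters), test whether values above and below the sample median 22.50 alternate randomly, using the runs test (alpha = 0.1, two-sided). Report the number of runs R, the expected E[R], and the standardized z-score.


Step 1: Compute median = 22.50; label A = above, B = below.
Labels in order: BAAABAABBBBA  (n_A = 6, n_B = 6)
Step 2: Count runs R = 6.
Step 3: Under H0 (random ordering), E[R] = 2*n_A*n_B/(n_A+n_B) + 1 = 2*6*6/12 + 1 = 7.0000.
        Var[R] = 2*n_A*n_B*(2*n_A*n_B - n_A - n_B) / ((n_A+n_B)^2 * (n_A+n_B-1)) = 4320/1584 = 2.7273.
        SD[R] = 1.6514.
Step 4: Continuity-corrected z = (R + 0.5 - E[R]) / SD[R] = (6 + 0.5 - 7.0000) / 1.6514 = -0.3028.
Step 5: Two-sided p-value via normal approximation = 2*(1 - Phi(|z|)) = 0.762069.
Step 6: alpha = 0.1. fail to reject H0.

R = 6, z = -0.3028, p = 0.762069, fail to reject H0.


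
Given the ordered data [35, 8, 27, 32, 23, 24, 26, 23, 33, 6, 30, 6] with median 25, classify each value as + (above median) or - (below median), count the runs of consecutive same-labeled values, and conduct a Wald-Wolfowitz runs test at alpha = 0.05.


Step 1: Compute median = 25; label A = above, B = below.
Labels in order: ABAABBABABAB  (n_A = 6, n_B = 6)
Step 2: Count runs R = 10.
Step 3: Under H0 (random ordering), E[R] = 2*n_A*n_B/(n_A+n_B) + 1 = 2*6*6/12 + 1 = 7.0000.
        Var[R] = 2*n_A*n_B*(2*n_A*n_B - n_A - n_B) / ((n_A+n_B)^2 * (n_A+n_B-1)) = 4320/1584 = 2.7273.
        SD[R] = 1.6514.
Step 4: Continuity-corrected z = (R - 0.5 - E[R]) / SD[R] = (10 - 0.5 - 7.0000) / 1.6514 = 1.5138.
Step 5: Two-sided p-value via normal approximation = 2*(1 - Phi(|z|)) = 0.130070.
Step 6: alpha = 0.05. fail to reject H0.

R = 10, z = 1.5138, p = 0.130070, fail to reject H0.


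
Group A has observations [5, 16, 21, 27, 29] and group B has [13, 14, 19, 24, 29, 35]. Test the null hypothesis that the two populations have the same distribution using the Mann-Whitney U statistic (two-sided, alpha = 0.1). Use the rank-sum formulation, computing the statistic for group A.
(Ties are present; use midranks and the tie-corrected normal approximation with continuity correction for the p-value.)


Step 1: Combine and sort all 11 observations; assign midranks.
sorted (value, group): (5,X), (13,Y), (14,Y), (16,X), (19,Y), (21,X), (24,Y), (27,X), (29,X), (29,Y), (35,Y)
ranks: 5->1, 13->2, 14->3, 16->4, 19->5, 21->6, 24->7, 27->8, 29->9.5, 29->9.5, 35->11
Step 2: Rank sum for X: R1 = 1 + 4 + 6 + 8 + 9.5 = 28.5.
Step 3: U_X = R1 - n1(n1+1)/2 = 28.5 - 5*6/2 = 28.5 - 15 = 13.5.
       U_Y = n1*n2 - U_X = 30 - 13.5 = 16.5.
Step 4: Ties are present, so use the tie-corrected normal approximation (with continuity correction) for the p-value.
Step 5: p-value = 0.854805; compare to alpha = 0.1. fail to reject H0.

U_X = 13.5, p = 0.854805, fail to reject H0 at alpha = 0.1.


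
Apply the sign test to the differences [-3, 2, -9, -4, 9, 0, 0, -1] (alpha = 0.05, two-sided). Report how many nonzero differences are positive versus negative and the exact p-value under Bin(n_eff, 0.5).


Step 1: Discard zero differences. Original n = 8; n_eff = number of nonzero differences = 6.
Nonzero differences (with sign): -3, +2, -9, -4, +9, -1
Step 2: Count signs: positive = 2, negative = 4.
Step 3: Under H0: P(positive) = 0.5, so the number of positives S ~ Bin(6, 0.5).
Step 4: Two-sided exact p-value = sum of Bin(6,0.5) probabilities at or below the observed probability = 0.687500.
Step 5: alpha = 0.05. fail to reject H0.

n_eff = 6, pos = 2, neg = 4, p = 0.687500, fail to reject H0.


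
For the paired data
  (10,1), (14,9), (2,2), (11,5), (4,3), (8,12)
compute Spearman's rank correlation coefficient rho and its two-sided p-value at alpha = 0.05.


Step 1: Rank x and y separately (midranks; no ties here).
rank(x): 10->4, 14->6, 2->1, 11->5, 4->2, 8->3
rank(y): 1->1, 9->5, 2->2, 5->4, 3->3, 12->6
Step 2: d_i = R_x(i) - R_y(i); compute d_i^2.
  (4-1)^2=9, (6-5)^2=1, (1-2)^2=1, (5-4)^2=1, (2-3)^2=1, (3-6)^2=9
sum(d^2) = 22.
Step 3: rho = 1 - 6*22 / (6*(6^2 - 1)) = 1 - 132/210 = 0.371429.
Step 4: Under H0, t = rho * sqrt((n-2)/(1-rho^2)) = 0.8001 ~ t(4).
Step 5: Two-sided p-value from the t-distribution with 4 df = 0.468478.
Step 6: alpha = 0.05. fail to reject H0.

rho = 0.3714, p = 0.468478, fail to reject H0 at alpha = 0.05.


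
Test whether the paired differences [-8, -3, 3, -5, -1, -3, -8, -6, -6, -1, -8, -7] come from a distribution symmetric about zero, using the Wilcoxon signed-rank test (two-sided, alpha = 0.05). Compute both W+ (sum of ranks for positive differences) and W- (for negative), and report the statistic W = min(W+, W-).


Step 1: Drop any zero differences (none here) and take |d_i|.
|d| = [8, 3, 3, 5, 1, 3, 8, 6, 6, 1, 8, 7]
Step 2: Midrank |d_i| (ties get averaged ranks).
ranks: |8|->11, |3|->4, |3|->4, |5|->6, |1|->1.5, |3|->4, |8|->11, |6|->7.5, |6|->7.5, |1|->1.5, |8|->11, |7|->9
Step 3: Attach original signs; sum ranks with positive sign and with negative sign.
W+ = 4 = 4
W- = 11 + 4 + 6 + 1.5 + 4 + 11 + 7.5 + 7.5 + 1.5 + 11 + 9 = 74
(Check: W+ + W- = 78 should equal n(n+1)/2 = 78.)
Step 4: Test statistic W = min(W+, W-) = 4.
Step 5: Ties in |d|, so use the tie-corrected normal approximation.
        E[W] = n(n+1)/4 = 12*13/4 = 39.
        Tie groups: |d|=1 (t=2), |d|=3 (t=3), |d|=6 (t=2), |d|=8 (t=3); sum(t^3 - t) = 60.
        Var[W] = n(n+1)(2n+1)/24 - sum(t^3-t)/48 = 3900/24 - 60/48 = 161.25.
        z = (W - E[W]) / sqrt(Var[W]) = (4 - 39) / 12.6984 = -2.7562.
        Two-sided p = 2*Phi(z) = 0.005847.
Step 6: alpha = 0.05. reject H0.

W+ = 4, W- = 74, W = min = 4, p = 0.005847, reject H0.


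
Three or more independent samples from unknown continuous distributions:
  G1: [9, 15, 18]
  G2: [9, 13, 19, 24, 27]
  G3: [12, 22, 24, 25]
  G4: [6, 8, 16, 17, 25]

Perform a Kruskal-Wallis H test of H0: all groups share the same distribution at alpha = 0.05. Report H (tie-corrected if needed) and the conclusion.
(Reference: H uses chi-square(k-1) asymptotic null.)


Step 1: Combine all N = 17 observations and assign midranks.
sorted (value, group, rank): (6,G4,1), (8,G4,2), (9,G1,3.5), (9,G2,3.5), (12,G3,5), (13,G2,6), (15,G1,7), (16,G4,8), (17,G4,9), (18,G1,10), (19,G2,11), (22,G3,12), (24,G2,13.5), (24,G3,13.5), (25,G3,15.5), (25,G4,15.5), (27,G2,17)
Step 2: Sum ranks within each group.
R_1 = 20.5 (n_1 = 3)
R_2 = 51 (n_2 = 5)
R_3 = 46 (n_3 = 4)
R_4 = 35.5 (n_4 = 5)
Step 3: H = 12/(N(N+1)) * sum(R_i^2/n_i) - 3(N+1)
     = 12/(17*18) * (20.5^2/3 + 51^2/5 + 46^2/4 + 35.5^2/5) - 3*18
     = 0.039216 * 1441.33 - 54
     = 2.522876.
Step 4: Ties present; correction factor C = 1 - 18/(17^3 - 17) = 0.996324. Corrected H = 2.522876 / 0.996324 = 2.532185.
Step 5: Under H0, H ~ chi^2(3); p-value = 0.469503.
Step 6: alpha = 0.05. fail to reject H0.

H = 2.5322, df = 3, p = 0.469503, fail to reject H0.


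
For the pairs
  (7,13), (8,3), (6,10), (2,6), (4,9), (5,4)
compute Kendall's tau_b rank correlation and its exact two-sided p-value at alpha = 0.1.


Step 1: Enumerate the 15 unordered pairs (i,j) with i<j and classify each by sign(x_j-x_i) * sign(y_j-y_i).
  (1,2):dx=+1,dy=-10->D; (1,3):dx=-1,dy=-3->C; (1,4):dx=-5,dy=-7->C; (1,5):dx=-3,dy=-4->C
  (1,6):dx=-2,dy=-9->C; (2,3):dx=-2,dy=+7->D; (2,4):dx=-6,dy=+3->D; (2,5):dx=-4,dy=+6->D
  (2,6):dx=-3,dy=+1->D; (3,4):dx=-4,dy=-4->C; (3,5):dx=-2,dy=-1->C; (3,6):dx=-1,dy=-6->C
  (4,5):dx=+2,dy=+3->C; (4,6):dx=+3,dy=-2->D; (5,6):dx=+1,dy=-5->D
Step 2: C = 8, D = 7, total pairs = 15.
Step 3: tau = (C - D)/(n(n-1)/2) = (8 - 7)/15 = 0.066667.
Step 4: Exact two-sided p-value (enumerate n! = 720 permutations of y under H0): p = 1.000000.
Step 5: alpha = 0.1. fail to reject H0.

tau_b = 0.0667 (C=8, D=7), p = 1.000000, fail to reject H0.


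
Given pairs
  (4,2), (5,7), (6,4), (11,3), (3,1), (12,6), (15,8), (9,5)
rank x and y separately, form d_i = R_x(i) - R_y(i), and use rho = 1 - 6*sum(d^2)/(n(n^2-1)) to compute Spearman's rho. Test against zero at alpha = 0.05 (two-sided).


Step 1: Rank x and y separately (midranks; no ties here).
rank(x): 4->2, 5->3, 6->4, 11->6, 3->1, 12->7, 15->8, 9->5
rank(y): 2->2, 7->7, 4->4, 3->3, 1->1, 6->6, 8->8, 5->5
Step 2: d_i = R_x(i) - R_y(i); compute d_i^2.
  (2-2)^2=0, (3-7)^2=16, (4-4)^2=0, (6-3)^2=9, (1-1)^2=0, (7-6)^2=1, (8-8)^2=0, (5-5)^2=0
sum(d^2) = 26.
Step 3: rho = 1 - 6*26 / (8*(8^2 - 1)) = 1 - 156/504 = 0.690476.
Step 4: Under H0, t = rho * sqrt((n-2)/(1-rho^2)) = 2.3382 ~ t(6).
Step 5: Two-sided p-value from the t-distribution with 6 df = 0.057990.
Step 6: alpha = 0.05. fail to reject H0.

rho = 0.6905, p = 0.057990, fail to reject H0 at alpha = 0.05.


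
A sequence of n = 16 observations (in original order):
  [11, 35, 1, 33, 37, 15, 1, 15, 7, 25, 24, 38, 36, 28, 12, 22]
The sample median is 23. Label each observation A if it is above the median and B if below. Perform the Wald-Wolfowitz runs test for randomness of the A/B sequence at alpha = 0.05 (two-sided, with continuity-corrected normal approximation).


Step 1: Compute median = 23; label A = above, B = below.
Labels in order: BABAABBBBAAAAABB  (n_A = 8, n_B = 8)
Step 2: Count runs R = 7.
Step 3: Under H0 (random ordering), E[R] = 2*n_A*n_B/(n_A+n_B) + 1 = 2*8*8/16 + 1 = 9.0000.
        Var[R] = 2*n_A*n_B*(2*n_A*n_B - n_A - n_B) / ((n_A+n_B)^2 * (n_A+n_B-1)) = 14336/3840 = 3.7333.
        SD[R] = 1.9322.
Step 4: Continuity-corrected z = (R + 0.5 - E[R]) / SD[R] = (7 + 0.5 - 9.0000) / 1.9322 = -0.7763.
Step 5: Two-sided p-value via normal approximation = 2*(1 - Phi(|z|)) = 0.437558.
Step 6: alpha = 0.05. fail to reject H0.

R = 7, z = -0.7763, p = 0.437558, fail to reject H0.


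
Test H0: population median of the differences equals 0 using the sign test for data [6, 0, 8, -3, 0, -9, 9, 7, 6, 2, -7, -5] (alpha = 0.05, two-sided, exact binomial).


Step 1: Discard zero differences. Original n = 12; n_eff = number of nonzero differences = 10.
Nonzero differences (with sign): +6, +8, -3, -9, +9, +7, +6, +2, -7, -5
Step 2: Count signs: positive = 6, negative = 4.
Step 3: Under H0: P(positive) = 0.5, so the number of positives S ~ Bin(10, 0.5).
Step 4: Two-sided exact p-value = sum of Bin(10,0.5) probabilities at or below the observed probability = 0.753906.
Step 5: alpha = 0.05. fail to reject H0.

n_eff = 10, pos = 6, neg = 4, p = 0.753906, fail to reject H0.


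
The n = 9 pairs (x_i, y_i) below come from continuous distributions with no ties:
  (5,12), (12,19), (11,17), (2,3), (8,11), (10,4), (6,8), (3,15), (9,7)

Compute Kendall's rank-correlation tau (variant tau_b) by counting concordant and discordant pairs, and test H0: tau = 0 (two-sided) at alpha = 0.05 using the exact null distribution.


Step 1: Enumerate the 36 unordered pairs (i,j) with i<j and classify each by sign(x_j-x_i) * sign(y_j-y_i).
  (1,2):dx=+7,dy=+7->C; (1,3):dx=+6,dy=+5->C; (1,4):dx=-3,dy=-9->C; (1,5):dx=+3,dy=-1->D
  (1,6):dx=+5,dy=-8->D; (1,7):dx=+1,dy=-4->D; (1,8):dx=-2,dy=+3->D; (1,9):dx=+4,dy=-5->D
  (2,3):dx=-1,dy=-2->C; (2,4):dx=-10,dy=-16->C; (2,5):dx=-4,dy=-8->C; (2,6):dx=-2,dy=-15->C
  (2,7):dx=-6,dy=-11->C; (2,8):dx=-9,dy=-4->C; (2,9):dx=-3,dy=-12->C; (3,4):dx=-9,dy=-14->C
  (3,5):dx=-3,dy=-6->C; (3,6):dx=-1,dy=-13->C; (3,7):dx=-5,dy=-9->C; (3,8):dx=-8,dy=-2->C
  (3,9):dx=-2,dy=-10->C; (4,5):dx=+6,dy=+8->C; (4,6):dx=+8,dy=+1->C; (4,7):dx=+4,dy=+5->C
  (4,8):dx=+1,dy=+12->C; (4,9):dx=+7,dy=+4->C; (5,6):dx=+2,dy=-7->D; (5,7):dx=-2,dy=-3->C
  (5,8):dx=-5,dy=+4->D; (5,9):dx=+1,dy=-4->D; (6,7):dx=-4,dy=+4->D; (6,8):dx=-7,dy=+11->D
  (6,9):dx=-1,dy=+3->D; (7,8):dx=-3,dy=+7->D; (7,9):dx=+3,dy=-1->D; (8,9):dx=+6,dy=-8->D
Step 2: C = 22, D = 14, total pairs = 36.
Step 3: tau = (C - D)/(n(n-1)/2) = (22 - 14)/36 = 0.222222.
Step 4: Exact two-sided p-value (enumerate n! = 362880 permutations of y under H0): p = 0.476709.
Step 5: alpha = 0.05. fail to reject H0.

tau_b = 0.2222 (C=22, D=14), p = 0.476709, fail to reject H0.


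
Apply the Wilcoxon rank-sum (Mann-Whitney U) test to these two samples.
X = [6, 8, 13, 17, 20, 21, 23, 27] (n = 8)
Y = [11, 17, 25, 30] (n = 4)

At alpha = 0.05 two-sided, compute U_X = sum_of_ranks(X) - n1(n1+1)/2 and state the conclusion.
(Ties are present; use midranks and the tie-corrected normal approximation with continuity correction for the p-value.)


Step 1: Combine and sort all 12 observations; assign midranks.
sorted (value, group): (6,X), (8,X), (11,Y), (13,X), (17,X), (17,Y), (20,X), (21,X), (23,X), (25,Y), (27,X), (30,Y)
ranks: 6->1, 8->2, 11->3, 13->4, 17->5.5, 17->5.5, 20->7, 21->8, 23->9, 25->10, 27->11, 30->12
Step 2: Rank sum for X: R1 = 1 + 2 + 4 + 5.5 + 7 + 8 + 9 + 11 = 47.5.
Step 3: U_X = R1 - n1(n1+1)/2 = 47.5 - 8*9/2 = 47.5 - 36 = 11.5.
       U_Y = n1*n2 - U_X = 32 - 11.5 = 20.5.
Step 4: Ties are present, so use the tie-corrected normal approximation (with continuity correction) for the p-value.
Step 5: p-value = 0.496152; compare to alpha = 0.05. fail to reject H0.

U_X = 11.5, p = 0.496152, fail to reject H0 at alpha = 0.05.


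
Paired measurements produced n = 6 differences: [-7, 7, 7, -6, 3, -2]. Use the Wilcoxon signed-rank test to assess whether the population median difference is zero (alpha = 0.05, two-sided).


Step 1: Drop any zero differences (none here) and take |d_i|.
|d| = [7, 7, 7, 6, 3, 2]
Step 2: Midrank |d_i| (ties get averaged ranks).
ranks: |7|->5, |7|->5, |7|->5, |6|->3, |3|->2, |2|->1
Step 3: Attach original signs; sum ranks with positive sign and with negative sign.
W+ = 5 + 5 + 2 = 12
W- = 5 + 3 + 1 = 9
(Check: W+ + W- = 21 should equal n(n+1)/2 = 21.)
Step 4: Test statistic W = min(W+, W-) = 9.
Step 5: Ties in |d|, so use the tie-corrected normal approximation.
        E[W] = n(n+1)/4 = 6*7/4 = 10.5.
        Tie groups: |d|=7 (t=3); sum(t^3 - t) = 24.
        Var[W] = n(n+1)(2n+1)/24 - sum(t^3-t)/48 = 546/24 - 24/48 = 22.25.
        z = (W - E[W]) / sqrt(Var[W]) = (9 - 10.5) / 4.7170 = -0.3180.
        Two-sided p = 2*Phi(z) = 0.750485.
Step 6: alpha = 0.05. fail to reject H0.

W+ = 12, W- = 9, W = min = 9, p = 0.750485, fail to reject H0.


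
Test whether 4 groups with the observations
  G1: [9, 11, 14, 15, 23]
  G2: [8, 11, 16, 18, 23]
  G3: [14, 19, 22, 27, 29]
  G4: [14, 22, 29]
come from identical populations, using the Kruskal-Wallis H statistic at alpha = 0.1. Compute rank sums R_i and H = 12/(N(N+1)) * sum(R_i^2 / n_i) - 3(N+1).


Step 1: Combine all N = 18 observations and assign midranks.
sorted (value, group, rank): (8,G2,1), (9,G1,2), (11,G1,3.5), (11,G2,3.5), (14,G1,6), (14,G3,6), (14,G4,6), (15,G1,8), (16,G2,9), (18,G2,10), (19,G3,11), (22,G3,12.5), (22,G4,12.5), (23,G1,14.5), (23,G2,14.5), (27,G3,16), (29,G3,17.5), (29,G4,17.5)
Step 2: Sum ranks within each group.
R_1 = 34 (n_1 = 5)
R_2 = 38 (n_2 = 5)
R_3 = 63 (n_3 = 5)
R_4 = 36 (n_4 = 3)
Step 3: H = 12/(N(N+1)) * sum(R_i^2/n_i) - 3(N+1)
     = 12/(18*19) * (34^2/5 + 38^2/5 + 63^2/5 + 36^2/3) - 3*19
     = 0.035088 * 1745.8 - 57
     = 4.256140.
Step 4: Ties present; correction factor C = 1 - 48/(18^3 - 18) = 0.991744. Corrected H = 4.256140 / 0.991744 = 4.291571.
Step 5: Under H0, H ~ chi^2(3); p-value = 0.231652.
Step 6: alpha = 0.1. fail to reject H0.

H = 4.2916, df = 3, p = 0.231652, fail to reject H0.


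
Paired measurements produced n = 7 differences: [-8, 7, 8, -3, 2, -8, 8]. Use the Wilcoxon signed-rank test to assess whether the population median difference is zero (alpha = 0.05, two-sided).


Step 1: Drop any zero differences (none here) and take |d_i|.
|d| = [8, 7, 8, 3, 2, 8, 8]
Step 2: Midrank |d_i| (ties get averaged ranks).
ranks: |8|->5.5, |7|->3, |8|->5.5, |3|->2, |2|->1, |8|->5.5, |8|->5.5
Step 3: Attach original signs; sum ranks with positive sign and with negative sign.
W+ = 3 + 5.5 + 1 + 5.5 = 15
W- = 5.5 + 2 + 5.5 = 13
(Check: W+ + W- = 28 should equal n(n+1)/2 = 28.)
Step 4: Test statistic W = min(W+, W-) = 13.
Step 5: Ties in |d|, so use the tie-corrected normal approximation.
        E[W] = n(n+1)/4 = 7*8/4 = 14.
        Tie groups: |d|=8 (t=4); sum(t^3 - t) = 60.
        Var[W] = n(n+1)(2n+1)/24 - sum(t^3-t)/48 = 840/24 - 60/48 = 33.75.
        z = (W - E[W]) / sqrt(Var[W]) = (13 - 14) / 5.8095 = -0.1721.
        Two-sided p = 2*Phi(z) = 0.863333.
Step 6: alpha = 0.05. fail to reject H0.

W+ = 15, W- = 13, W = min = 13, p = 0.863333, fail to reject H0.


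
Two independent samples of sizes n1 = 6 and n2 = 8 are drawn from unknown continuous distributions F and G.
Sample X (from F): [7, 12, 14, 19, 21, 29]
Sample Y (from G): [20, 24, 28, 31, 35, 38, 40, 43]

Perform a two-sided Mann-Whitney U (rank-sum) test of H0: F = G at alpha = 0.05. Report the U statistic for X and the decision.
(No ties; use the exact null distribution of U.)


Step 1: Combine and sort all 14 observations; assign midranks.
sorted (value, group): (7,X), (12,X), (14,X), (19,X), (20,Y), (21,X), (24,Y), (28,Y), (29,X), (31,Y), (35,Y), (38,Y), (40,Y), (43,Y)
ranks: 7->1, 12->2, 14->3, 19->4, 20->5, 21->6, 24->7, 28->8, 29->9, 31->10, 35->11, 38->12, 40->13, 43->14
Step 2: Rank sum for X: R1 = 1 + 2 + 3 + 4 + 6 + 9 = 25.
Step 3: U_X = R1 - n1(n1+1)/2 = 25 - 6*7/2 = 25 - 21 = 4.
       U_Y = n1*n2 - U_X = 48 - 4 = 44.
Step 4: No ties, so the exact null distribution of U (based on enumerating the C(14,6) = 3003 equally likely rank assignments) gives the two-sided p-value.
Step 5: p-value = 0.007992; compare to alpha = 0.05. reject H0.

U_X = 4, p = 0.007992, reject H0 at alpha = 0.05.


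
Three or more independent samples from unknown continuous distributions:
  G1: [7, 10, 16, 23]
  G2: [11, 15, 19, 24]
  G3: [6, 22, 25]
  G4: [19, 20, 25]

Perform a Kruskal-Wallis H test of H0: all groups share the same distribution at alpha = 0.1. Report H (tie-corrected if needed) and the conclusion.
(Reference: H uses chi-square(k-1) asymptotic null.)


Step 1: Combine all N = 14 observations and assign midranks.
sorted (value, group, rank): (6,G3,1), (7,G1,2), (10,G1,3), (11,G2,4), (15,G2,5), (16,G1,6), (19,G2,7.5), (19,G4,7.5), (20,G4,9), (22,G3,10), (23,G1,11), (24,G2,12), (25,G3,13.5), (25,G4,13.5)
Step 2: Sum ranks within each group.
R_1 = 22 (n_1 = 4)
R_2 = 28.5 (n_2 = 4)
R_3 = 24.5 (n_3 = 3)
R_4 = 30 (n_4 = 3)
Step 3: H = 12/(N(N+1)) * sum(R_i^2/n_i) - 3(N+1)
     = 12/(14*15) * (22^2/4 + 28.5^2/4 + 24.5^2/3 + 30^2/3) - 3*15
     = 0.057143 * 824.146 - 45
     = 2.094048.
Step 4: Ties present; correction factor C = 1 - 12/(14^3 - 14) = 0.995604. Corrected H = 2.094048 / 0.995604 = 2.103293.
Step 5: Under H0, H ~ chi^2(3); p-value = 0.551247.
Step 6: alpha = 0.1. fail to reject H0.

H = 2.1033, df = 3, p = 0.551247, fail to reject H0.


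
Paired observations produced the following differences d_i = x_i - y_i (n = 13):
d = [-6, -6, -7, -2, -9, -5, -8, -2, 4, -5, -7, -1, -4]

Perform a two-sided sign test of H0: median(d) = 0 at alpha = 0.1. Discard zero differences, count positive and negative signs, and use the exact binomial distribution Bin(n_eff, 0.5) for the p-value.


Step 1: Discard zero differences. Original n = 13; n_eff = number of nonzero differences = 13.
Nonzero differences (with sign): -6, -6, -7, -2, -9, -5, -8, -2, +4, -5, -7, -1, -4
Step 2: Count signs: positive = 1, negative = 12.
Step 3: Under H0: P(positive) = 0.5, so the number of positives S ~ Bin(13, 0.5).
Step 4: Two-sided exact p-value = sum of Bin(13,0.5) probabilities at or below the observed probability = 0.003418.
Step 5: alpha = 0.1. reject H0.

n_eff = 13, pos = 1, neg = 12, p = 0.003418, reject H0.


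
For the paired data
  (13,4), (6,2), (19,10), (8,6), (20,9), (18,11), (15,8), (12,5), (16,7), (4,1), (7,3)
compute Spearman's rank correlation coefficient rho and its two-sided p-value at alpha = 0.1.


Step 1: Rank x and y separately (midranks; no ties here).
rank(x): 13->6, 6->2, 19->10, 8->4, 20->11, 18->9, 15->7, 12->5, 16->8, 4->1, 7->3
rank(y): 4->4, 2->2, 10->10, 6->6, 9->9, 11->11, 8->8, 5->5, 7->7, 1->1, 3->3
Step 2: d_i = R_x(i) - R_y(i); compute d_i^2.
  (6-4)^2=4, (2-2)^2=0, (10-10)^2=0, (4-6)^2=4, (11-9)^2=4, (9-11)^2=4, (7-8)^2=1, (5-5)^2=0, (8-7)^2=1, (1-1)^2=0, (3-3)^2=0
sum(d^2) = 18.
Step 3: rho = 1 - 6*18 / (11*(11^2 - 1)) = 1 - 108/1320 = 0.918182.
Step 4: Under H0, t = rho * sqrt((n-2)/(1-rho^2)) = 6.9531 ~ t(9).
Step 5: Two-sided p-value from the t-distribution with 9 df = 0.000067.
Step 6: alpha = 0.1. reject H0.

rho = 0.9182, p = 0.000067, reject H0 at alpha = 0.1.


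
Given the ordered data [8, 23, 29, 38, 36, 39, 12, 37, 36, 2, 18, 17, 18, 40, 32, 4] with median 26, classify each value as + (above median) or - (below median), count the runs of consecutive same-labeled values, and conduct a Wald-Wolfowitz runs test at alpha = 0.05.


Step 1: Compute median = 26; label A = above, B = below.
Labels in order: BBAAAABAABBBBAAB  (n_A = 8, n_B = 8)
Step 2: Count runs R = 7.
Step 3: Under H0 (random ordering), E[R] = 2*n_A*n_B/(n_A+n_B) + 1 = 2*8*8/16 + 1 = 9.0000.
        Var[R] = 2*n_A*n_B*(2*n_A*n_B - n_A - n_B) / ((n_A+n_B)^2 * (n_A+n_B-1)) = 14336/3840 = 3.7333.
        SD[R] = 1.9322.
Step 4: Continuity-corrected z = (R + 0.5 - E[R]) / SD[R] = (7 + 0.5 - 9.0000) / 1.9322 = -0.7763.
Step 5: Two-sided p-value via normal approximation = 2*(1 - Phi(|z|)) = 0.437558.
Step 6: alpha = 0.05. fail to reject H0.

R = 7, z = -0.7763, p = 0.437558, fail to reject H0.


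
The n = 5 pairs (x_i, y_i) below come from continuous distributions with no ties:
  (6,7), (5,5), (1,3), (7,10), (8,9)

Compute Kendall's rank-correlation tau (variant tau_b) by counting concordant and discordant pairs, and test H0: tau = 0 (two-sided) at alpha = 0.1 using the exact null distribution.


Step 1: Enumerate the 10 unordered pairs (i,j) with i<j and classify each by sign(x_j-x_i) * sign(y_j-y_i).
  (1,2):dx=-1,dy=-2->C; (1,3):dx=-5,dy=-4->C; (1,4):dx=+1,dy=+3->C; (1,5):dx=+2,dy=+2->C
  (2,3):dx=-4,dy=-2->C; (2,4):dx=+2,dy=+5->C; (2,5):dx=+3,dy=+4->C; (3,4):dx=+6,dy=+7->C
  (3,5):dx=+7,dy=+6->C; (4,5):dx=+1,dy=-1->D
Step 2: C = 9, D = 1, total pairs = 10.
Step 3: tau = (C - D)/(n(n-1)/2) = (9 - 1)/10 = 0.800000.
Step 4: Exact two-sided p-value (enumerate n! = 120 permutations of y under H0): p = 0.083333.
Step 5: alpha = 0.1. reject H0.

tau_b = 0.8000 (C=9, D=1), p = 0.083333, reject H0.


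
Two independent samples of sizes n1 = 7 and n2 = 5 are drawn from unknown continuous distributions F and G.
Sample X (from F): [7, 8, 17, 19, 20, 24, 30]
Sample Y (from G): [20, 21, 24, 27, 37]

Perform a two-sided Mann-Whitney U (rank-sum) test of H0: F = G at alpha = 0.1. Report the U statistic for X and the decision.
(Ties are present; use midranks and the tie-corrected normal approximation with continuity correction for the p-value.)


Step 1: Combine and sort all 12 observations; assign midranks.
sorted (value, group): (7,X), (8,X), (17,X), (19,X), (20,X), (20,Y), (21,Y), (24,X), (24,Y), (27,Y), (30,X), (37,Y)
ranks: 7->1, 8->2, 17->3, 19->4, 20->5.5, 20->5.5, 21->7, 24->8.5, 24->8.5, 27->10, 30->11, 37->12
Step 2: Rank sum for X: R1 = 1 + 2 + 3 + 4 + 5.5 + 8.5 + 11 = 35.
Step 3: U_X = R1 - n1(n1+1)/2 = 35 - 7*8/2 = 35 - 28 = 7.
       U_Y = n1*n2 - U_X = 35 - 7 = 28.
Step 4: Ties are present, so use the tie-corrected normal approximation (with continuity correction) for the p-value.
Step 5: p-value = 0.103164; compare to alpha = 0.1. fail to reject H0.

U_X = 7, p = 0.103164, fail to reject H0 at alpha = 0.1.


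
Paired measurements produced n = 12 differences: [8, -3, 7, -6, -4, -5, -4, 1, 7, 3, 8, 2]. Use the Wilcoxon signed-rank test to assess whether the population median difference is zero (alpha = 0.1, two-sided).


Step 1: Drop any zero differences (none here) and take |d_i|.
|d| = [8, 3, 7, 6, 4, 5, 4, 1, 7, 3, 8, 2]
Step 2: Midrank |d_i| (ties get averaged ranks).
ranks: |8|->11.5, |3|->3.5, |7|->9.5, |6|->8, |4|->5.5, |5|->7, |4|->5.5, |1|->1, |7|->9.5, |3|->3.5, |8|->11.5, |2|->2
Step 3: Attach original signs; sum ranks with positive sign and with negative sign.
W+ = 11.5 + 9.5 + 1 + 9.5 + 3.5 + 11.5 + 2 = 48.5
W- = 3.5 + 8 + 5.5 + 7 + 5.5 = 29.5
(Check: W+ + W- = 78 should equal n(n+1)/2 = 78.)
Step 4: Test statistic W = min(W+, W-) = 29.5.
Step 5: Ties in |d|, so use the tie-corrected normal approximation.
        E[W] = n(n+1)/4 = 12*13/4 = 39.
        Tie groups: |d|=3 (t=2), |d|=4 (t=2), |d|=7 (t=2), |d|=8 (t=2); sum(t^3 - t) = 24.
        Var[W] = n(n+1)(2n+1)/24 - sum(t^3-t)/48 = 3900/24 - 24/48 = 162.
        z = (W - E[W]) / sqrt(Var[W]) = (29.5 - 39) / 12.7279 = -0.7464.
        Two-sided p = 2*Phi(z) = 0.455432.
Step 6: alpha = 0.1. fail to reject H0.

W+ = 48.5, W- = 29.5, W = min = 29.5, p = 0.455432, fail to reject H0.


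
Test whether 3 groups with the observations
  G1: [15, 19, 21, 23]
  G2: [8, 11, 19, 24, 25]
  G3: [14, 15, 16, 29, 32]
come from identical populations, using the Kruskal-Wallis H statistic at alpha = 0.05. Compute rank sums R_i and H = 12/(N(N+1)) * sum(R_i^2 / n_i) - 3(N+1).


Step 1: Combine all N = 14 observations and assign midranks.
sorted (value, group, rank): (8,G2,1), (11,G2,2), (14,G3,3), (15,G1,4.5), (15,G3,4.5), (16,G3,6), (19,G1,7.5), (19,G2,7.5), (21,G1,9), (23,G1,10), (24,G2,11), (25,G2,12), (29,G3,13), (32,G3,14)
Step 2: Sum ranks within each group.
R_1 = 31 (n_1 = 4)
R_2 = 33.5 (n_2 = 5)
R_3 = 40.5 (n_3 = 5)
Step 3: H = 12/(N(N+1)) * sum(R_i^2/n_i) - 3(N+1)
     = 12/(14*15) * (31^2/4 + 33.5^2/5 + 40.5^2/5) - 3*15
     = 0.057143 * 792.75 - 45
     = 0.300000.
Step 4: Ties present; correction factor C = 1 - 12/(14^3 - 14) = 0.995604. Corrected H = 0.300000 / 0.995604 = 0.301325.
Step 5: Under H0, H ~ chi^2(2); p-value = 0.860138.
Step 6: alpha = 0.05. fail to reject H0.

H = 0.3013, df = 2, p = 0.860138, fail to reject H0.


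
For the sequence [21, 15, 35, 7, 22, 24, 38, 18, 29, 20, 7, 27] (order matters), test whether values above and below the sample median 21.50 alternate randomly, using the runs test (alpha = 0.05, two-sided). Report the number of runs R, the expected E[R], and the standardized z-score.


Step 1: Compute median = 21.50; label A = above, B = below.
Labels in order: BBABAAABABBA  (n_A = 6, n_B = 6)
Step 2: Count runs R = 8.
Step 3: Under H0 (random ordering), E[R] = 2*n_A*n_B/(n_A+n_B) + 1 = 2*6*6/12 + 1 = 7.0000.
        Var[R] = 2*n_A*n_B*(2*n_A*n_B - n_A - n_B) / ((n_A+n_B)^2 * (n_A+n_B-1)) = 4320/1584 = 2.7273.
        SD[R] = 1.6514.
Step 4: Continuity-corrected z = (R - 0.5 - E[R]) / SD[R] = (8 - 0.5 - 7.0000) / 1.6514 = 0.3028.
Step 5: Two-sided p-value via normal approximation = 2*(1 - Phi(|z|)) = 0.762069.
Step 6: alpha = 0.05. fail to reject H0.

R = 8, z = 0.3028, p = 0.762069, fail to reject H0.


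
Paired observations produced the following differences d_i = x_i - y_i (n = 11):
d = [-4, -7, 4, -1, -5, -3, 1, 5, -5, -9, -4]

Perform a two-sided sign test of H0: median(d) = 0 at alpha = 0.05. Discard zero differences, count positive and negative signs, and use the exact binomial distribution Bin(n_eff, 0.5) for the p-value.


Step 1: Discard zero differences. Original n = 11; n_eff = number of nonzero differences = 11.
Nonzero differences (with sign): -4, -7, +4, -1, -5, -3, +1, +5, -5, -9, -4
Step 2: Count signs: positive = 3, negative = 8.
Step 3: Under H0: P(positive) = 0.5, so the number of positives S ~ Bin(11, 0.5).
Step 4: Two-sided exact p-value = sum of Bin(11,0.5) probabilities at or below the observed probability = 0.226562.
Step 5: alpha = 0.05. fail to reject H0.

n_eff = 11, pos = 3, neg = 8, p = 0.226562, fail to reject H0.


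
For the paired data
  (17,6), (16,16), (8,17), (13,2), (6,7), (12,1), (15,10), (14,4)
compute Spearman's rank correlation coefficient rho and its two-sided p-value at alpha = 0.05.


Step 1: Rank x and y separately (midranks; no ties here).
rank(x): 17->8, 16->7, 8->2, 13->4, 6->1, 12->3, 15->6, 14->5
rank(y): 6->4, 16->7, 17->8, 2->2, 7->5, 1->1, 10->6, 4->3
Step 2: d_i = R_x(i) - R_y(i); compute d_i^2.
  (8-4)^2=16, (7-7)^2=0, (2-8)^2=36, (4-2)^2=4, (1-5)^2=16, (3-1)^2=4, (6-6)^2=0, (5-3)^2=4
sum(d^2) = 80.
Step 3: rho = 1 - 6*80 / (8*(8^2 - 1)) = 1 - 480/504 = 0.047619.
Step 4: Under H0, t = rho * sqrt((n-2)/(1-rho^2)) = 0.1168 ~ t(6).
Step 5: Two-sided p-value from the t-distribution with 6 df = 0.910849.
Step 6: alpha = 0.05. fail to reject H0.

rho = 0.0476, p = 0.910849, fail to reject H0 at alpha = 0.05.


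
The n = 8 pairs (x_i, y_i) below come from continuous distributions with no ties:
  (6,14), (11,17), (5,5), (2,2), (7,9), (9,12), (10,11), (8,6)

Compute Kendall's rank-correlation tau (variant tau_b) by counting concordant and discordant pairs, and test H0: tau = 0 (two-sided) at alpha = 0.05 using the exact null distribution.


Step 1: Enumerate the 28 unordered pairs (i,j) with i<j and classify each by sign(x_j-x_i) * sign(y_j-y_i).
  (1,2):dx=+5,dy=+3->C; (1,3):dx=-1,dy=-9->C; (1,4):dx=-4,dy=-12->C; (1,5):dx=+1,dy=-5->D
  (1,6):dx=+3,dy=-2->D; (1,7):dx=+4,dy=-3->D; (1,8):dx=+2,dy=-8->D; (2,3):dx=-6,dy=-12->C
  (2,4):dx=-9,dy=-15->C; (2,5):dx=-4,dy=-8->C; (2,6):dx=-2,dy=-5->C; (2,7):dx=-1,dy=-6->C
  (2,8):dx=-3,dy=-11->C; (3,4):dx=-3,dy=-3->C; (3,5):dx=+2,dy=+4->C; (3,6):dx=+4,dy=+7->C
  (3,7):dx=+5,dy=+6->C; (3,8):dx=+3,dy=+1->C; (4,5):dx=+5,dy=+7->C; (4,6):dx=+7,dy=+10->C
  (4,7):dx=+8,dy=+9->C; (4,8):dx=+6,dy=+4->C; (5,6):dx=+2,dy=+3->C; (5,7):dx=+3,dy=+2->C
  (5,8):dx=+1,dy=-3->D; (6,7):dx=+1,dy=-1->D; (6,8):dx=-1,dy=-6->C; (7,8):dx=-2,dy=-5->C
Step 2: C = 22, D = 6, total pairs = 28.
Step 3: tau = (C - D)/(n(n-1)/2) = (22 - 6)/28 = 0.571429.
Step 4: Exact two-sided p-value (enumerate n! = 40320 permutations of y under H0): p = 0.061012.
Step 5: alpha = 0.05. fail to reject H0.

tau_b = 0.5714 (C=22, D=6), p = 0.061012, fail to reject H0.


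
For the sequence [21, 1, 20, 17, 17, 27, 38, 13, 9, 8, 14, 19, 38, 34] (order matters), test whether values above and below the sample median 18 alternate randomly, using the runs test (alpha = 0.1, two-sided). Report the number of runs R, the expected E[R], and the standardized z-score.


Step 1: Compute median = 18; label A = above, B = below.
Labels in order: ABABBAABBBBAAA  (n_A = 7, n_B = 7)
Step 2: Count runs R = 7.
Step 3: Under H0 (random ordering), E[R] = 2*n_A*n_B/(n_A+n_B) + 1 = 2*7*7/14 + 1 = 8.0000.
        Var[R] = 2*n_A*n_B*(2*n_A*n_B - n_A - n_B) / ((n_A+n_B)^2 * (n_A+n_B-1)) = 8232/2548 = 3.2308.
        SD[R] = 1.7974.
Step 4: Continuity-corrected z = (R + 0.5 - E[R]) / SD[R] = (7 + 0.5 - 8.0000) / 1.7974 = -0.2782.
Step 5: Two-sided p-value via normal approximation = 2*(1 - Phi(|z|)) = 0.780879.
Step 6: alpha = 0.1. fail to reject H0.

R = 7, z = -0.2782, p = 0.780879, fail to reject H0.


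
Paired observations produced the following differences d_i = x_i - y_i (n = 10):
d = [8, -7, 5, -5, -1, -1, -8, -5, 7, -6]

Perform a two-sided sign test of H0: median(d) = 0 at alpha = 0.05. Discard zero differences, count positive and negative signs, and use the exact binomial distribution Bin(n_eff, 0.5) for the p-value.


Step 1: Discard zero differences. Original n = 10; n_eff = number of nonzero differences = 10.
Nonzero differences (with sign): +8, -7, +5, -5, -1, -1, -8, -5, +7, -6
Step 2: Count signs: positive = 3, negative = 7.
Step 3: Under H0: P(positive) = 0.5, so the number of positives S ~ Bin(10, 0.5).
Step 4: Two-sided exact p-value = sum of Bin(10,0.5) probabilities at or below the observed probability = 0.343750.
Step 5: alpha = 0.05. fail to reject H0.

n_eff = 10, pos = 3, neg = 7, p = 0.343750, fail to reject H0.


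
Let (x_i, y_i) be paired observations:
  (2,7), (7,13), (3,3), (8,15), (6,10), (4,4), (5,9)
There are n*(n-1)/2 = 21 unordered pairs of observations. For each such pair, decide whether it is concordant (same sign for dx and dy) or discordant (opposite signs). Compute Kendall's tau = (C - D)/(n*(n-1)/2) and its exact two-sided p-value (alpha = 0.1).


Step 1: Enumerate the 21 unordered pairs (i,j) with i<j and classify each by sign(x_j-x_i) * sign(y_j-y_i).
  (1,2):dx=+5,dy=+6->C; (1,3):dx=+1,dy=-4->D; (1,4):dx=+6,dy=+8->C; (1,5):dx=+4,dy=+3->C
  (1,6):dx=+2,dy=-3->D; (1,7):dx=+3,dy=+2->C; (2,3):dx=-4,dy=-10->C; (2,4):dx=+1,dy=+2->C
  (2,5):dx=-1,dy=-3->C; (2,6):dx=-3,dy=-9->C; (2,7):dx=-2,dy=-4->C; (3,4):dx=+5,dy=+12->C
  (3,5):dx=+3,dy=+7->C; (3,6):dx=+1,dy=+1->C; (3,7):dx=+2,dy=+6->C; (4,5):dx=-2,dy=-5->C
  (4,6):dx=-4,dy=-11->C; (4,7):dx=-3,dy=-6->C; (5,6):dx=-2,dy=-6->C; (5,7):dx=-1,dy=-1->C
  (6,7):dx=+1,dy=+5->C
Step 2: C = 19, D = 2, total pairs = 21.
Step 3: tau = (C - D)/(n(n-1)/2) = (19 - 2)/21 = 0.809524.
Step 4: Exact two-sided p-value (enumerate n! = 5040 permutations of y under H0): p = 0.010714.
Step 5: alpha = 0.1. reject H0.

tau_b = 0.8095 (C=19, D=2), p = 0.010714, reject H0.


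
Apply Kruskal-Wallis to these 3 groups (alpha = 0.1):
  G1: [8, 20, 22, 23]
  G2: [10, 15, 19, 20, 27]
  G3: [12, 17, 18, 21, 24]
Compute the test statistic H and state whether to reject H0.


Step 1: Combine all N = 14 observations and assign midranks.
sorted (value, group, rank): (8,G1,1), (10,G2,2), (12,G3,3), (15,G2,4), (17,G3,5), (18,G3,6), (19,G2,7), (20,G1,8.5), (20,G2,8.5), (21,G3,10), (22,G1,11), (23,G1,12), (24,G3,13), (27,G2,14)
Step 2: Sum ranks within each group.
R_1 = 32.5 (n_1 = 4)
R_2 = 35.5 (n_2 = 5)
R_3 = 37 (n_3 = 5)
Step 3: H = 12/(N(N+1)) * sum(R_i^2/n_i) - 3(N+1)
     = 12/(14*15) * (32.5^2/4 + 35.5^2/5 + 37^2/5) - 3*15
     = 0.057143 * 789.913 - 45
     = 0.137857.
Step 4: Ties present; correction factor C = 1 - 6/(14^3 - 14) = 0.997802. Corrected H = 0.137857 / 0.997802 = 0.138161.
Step 5: Under H0, H ~ chi^2(2); p-value = 0.933252.
Step 6: alpha = 0.1. fail to reject H0.

H = 0.1382, df = 2, p = 0.933252, fail to reject H0.


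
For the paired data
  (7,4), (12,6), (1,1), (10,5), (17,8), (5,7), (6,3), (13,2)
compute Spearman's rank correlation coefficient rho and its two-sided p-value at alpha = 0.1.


Step 1: Rank x and y separately (midranks; no ties here).
rank(x): 7->4, 12->6, 1->1, 10->5, 17->8, 5->2, 6->3, 13->7
rank(y): 4->4, 6->6, 1->1, 5->5, 8->8, 7->7, 3->3, 2->2
Step 2: d_i = R_x(i) - R_y(i); compute d_i^2.
  (4-4)^2=0, (6-6)^2=0, (1-1)^2=0, (5-5)^2=0, (8-8)^2=0, (2-7)^2=25, (3-3)^2=0, (7-2)^2=25
sum(d^2) = 50.
Step 3: rho = 1 - 6*50 / (8*(8^2 - 1)) = 1 - 300/504 = 0.404762.
Step 4: Under H0, t = rho * sqrt((n-2)/(1-rho^2)) = 1.0842 ~ t(6).
Step 5: Two-sided p-value from the t-distribution with 6 df = 0.319889.
Step 6: alpha = 0.1. fail to reject H0.

rho = 0.4048, p = 0.319889, fail to reject H0 at alpha = 0.1.


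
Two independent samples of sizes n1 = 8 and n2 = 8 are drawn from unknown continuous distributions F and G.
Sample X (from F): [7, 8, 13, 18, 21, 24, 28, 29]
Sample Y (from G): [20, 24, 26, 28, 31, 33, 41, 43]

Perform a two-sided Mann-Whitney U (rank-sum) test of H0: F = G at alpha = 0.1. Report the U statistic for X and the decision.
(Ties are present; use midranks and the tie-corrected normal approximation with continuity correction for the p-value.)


Step 1: Combine and sort all 16 observations; assign midranks.
sorted (value, group): (7,X), (8,X), (13,X), (18,X), (20,Y), (21,X), (24,X), (24,Y), (26,Y), (28,X), (28,Y), (29,X), (31,Y), (33,Y), (41,Y), (43,Y)
ranks: 7->1, 8->2, 13->3, 18->4, 20->5, 21->6, 24->7.5, 24->7.5, 26->9, 28->10.5, 28->10.5, 29->12, 31->13, 33->14, 41->15, 43->16
Step 2: Rank sum for X: R1 = 1 + 2 + 3 + 4 + 6 + 7.5 + 10.5 + 12 = 46.
Step 3: U_X = R1 - n1(n1+1)/2 = 46 - 8*9/2 = 46 - 36 = 10.
       U_Y = n1*n2 - U_X = 64 - 10 = 54.
Step 4: Ties are present, so use the tie-corrected normal approximation (with continuity correction) for the p-value.
Step 5: p-value = 0.023742; compare to alpha = 0.1. reject H0.

U_X = 10, p = 0.023742, reject H0 at alpha = 0.1.


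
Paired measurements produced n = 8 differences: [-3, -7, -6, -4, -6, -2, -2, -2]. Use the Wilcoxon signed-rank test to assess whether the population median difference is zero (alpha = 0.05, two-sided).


Step 1: Drop any zero differences (none here) and take |d_i|.
|d| = [3, 7, 6, 4, 6, 2, 2, 2]
Step 2: Midrank |d_i| (ties get averaged ranks).
ranks: |3|->4, |7|->8, |6|->6.5, |4|->5, |6|->6.5, |2|->2, |2|->2, |2|->2
Step 3: Attach original signs; sum ranks with positive sign and with negative sign.
W+ = 0 = 0
W- = 4 + 8 + 6.5 + 5 + 6.5 + 2 + 2 + 2 = 36
(Check: W+ + W- = 36 should equal n(n+1)/2 = 36.)
Step 4: Test statistic W = min(W+, W-) = 0.
Step 5: Ties in |d|, so use the tie-corrected normal approximation.
        E[W] = n(n+1)/4 = 8*9/4 = 18.
        Tie groups: |d|=2 (t=3), |d|=6 (t=2); sum(t^3 - t) = 30.
        Var[W] = n(n+1)(2n+1)/24 - sum(t^3-t)/48 = 1224/24 - 30/48 = 50.375.
        z = (W - E[W]) / sqrt(Var[W]) = (0 - 18) / 7.0975 = -2.5361.
        Two-sided p = 2*Phi(z) = 0.011210.
Step 6: alpha = 0.05. reject H0.

W+ = 0, W- = 36, W = min = 0, p = 0.011210, reject H0.


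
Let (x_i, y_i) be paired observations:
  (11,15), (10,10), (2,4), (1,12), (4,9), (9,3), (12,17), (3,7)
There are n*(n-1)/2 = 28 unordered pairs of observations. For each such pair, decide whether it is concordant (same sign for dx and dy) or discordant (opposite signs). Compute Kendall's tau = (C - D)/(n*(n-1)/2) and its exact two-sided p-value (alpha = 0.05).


Step 1: Enumerate the 28 unordered pairs (i,j) with i<j and classify each by sign(x_j-x_i) * sign(y_j-y_i).
  (1,2):dx=-1,dy=-5->C; (1,3):dx=-9,dy=-11->C; (1,4):dx=-10,dy=-3->C; (1,5):dx=-7,dy=-6->C
  (1,6):dx=-2,dy=-12->C; (1,7):dx=+1,dy=+2->C; (1,8):dx=-8,dy=-8->C; (2,3):dx=-8,dy=-6->C
  (2,4):dx=-9,dy=+2->D; (2,5):dx=-6,dy=-1->C; (2,6):dx=-1,dy=-7->C; (2,7):dx=+2,dy=+7->C
  (2,8):dx=-7,dy=-3->C; (3,4):dx=-1,dy=+8->D; (3,5):dx=+2,dy=+5->C; (3,6):dx=+7,dy=-1->D
  (3,7):dx=+10,dy=+13->C; (3,8):dx=+1,dy=+3->C; (4,5):dx=+3,dy=-3->D; (4,6):dx=+8,dy=-9->D
  (4,7):dx=+11,dy=+5->C; (4,8):dx=+2,dy=-5->D; (5,6):dx=+5,dy=-6->D; (5,7):dx=+8,dy=+8->C
  (5,8):dx=-1,dy=-2->C; (6,7):dx=+3,dy=+14->C; (6,8):dx=-6,dy=+4->D; (7,8):dx=-9,dy=-10->C
Step 2: C = 20, D = 8, total pairs = 28.
Step 3: tau = (C - D)/(n(n-1)/2) = (20 - 8)/28 = 0.428571.
Step 4: Exact two-sided p-value (enumerate n! = 40320 permutations of y under H0): p = 0.178869.
Step 5: alpha = 0.05. fail to reject H0.

tau_b = 0.4286 (C=20, D=8), p = 0.178869, fail to reject H0.
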